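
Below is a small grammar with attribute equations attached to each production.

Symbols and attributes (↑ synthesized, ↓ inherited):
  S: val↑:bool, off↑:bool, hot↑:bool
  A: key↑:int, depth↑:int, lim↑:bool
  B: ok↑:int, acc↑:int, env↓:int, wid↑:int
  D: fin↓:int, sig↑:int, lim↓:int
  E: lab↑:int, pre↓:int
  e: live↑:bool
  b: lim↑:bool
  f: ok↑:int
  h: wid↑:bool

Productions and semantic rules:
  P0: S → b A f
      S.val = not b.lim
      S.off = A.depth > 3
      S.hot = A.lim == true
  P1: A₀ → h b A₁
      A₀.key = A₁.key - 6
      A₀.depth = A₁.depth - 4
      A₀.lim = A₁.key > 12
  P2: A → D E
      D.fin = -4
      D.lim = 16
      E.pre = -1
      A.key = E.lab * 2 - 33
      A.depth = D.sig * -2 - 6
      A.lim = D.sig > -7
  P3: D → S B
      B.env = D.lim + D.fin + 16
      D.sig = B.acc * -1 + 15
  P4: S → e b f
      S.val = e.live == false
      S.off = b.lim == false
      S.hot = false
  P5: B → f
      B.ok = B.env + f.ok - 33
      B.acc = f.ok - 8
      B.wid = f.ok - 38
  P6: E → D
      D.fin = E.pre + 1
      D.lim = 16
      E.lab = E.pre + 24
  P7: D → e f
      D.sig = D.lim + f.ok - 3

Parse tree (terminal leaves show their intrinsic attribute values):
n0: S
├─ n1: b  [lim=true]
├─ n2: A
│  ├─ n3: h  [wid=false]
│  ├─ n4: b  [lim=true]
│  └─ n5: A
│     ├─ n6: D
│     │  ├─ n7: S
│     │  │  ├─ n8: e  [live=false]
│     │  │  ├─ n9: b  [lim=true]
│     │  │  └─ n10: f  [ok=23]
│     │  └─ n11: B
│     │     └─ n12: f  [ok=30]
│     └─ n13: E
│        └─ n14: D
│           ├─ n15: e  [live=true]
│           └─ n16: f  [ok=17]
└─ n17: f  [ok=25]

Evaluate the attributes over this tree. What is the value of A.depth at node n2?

1. n1.lim = true  [terminal]
2. n3.wid = false  [terminal]
3. n4.lim = true  [terminal]
4. n6.fin = -4  [-4]
5. n6.lim = 16  [16]
6. n8.live = false  [terminal]
7. n9.lim = true  [terminal]
8. n10.ok = 23  [terminal]
9. n7.val = true  [e.live == false]
10. n7.off = false  [b.lim == false]
11. n7.hot = false  [false]
12. n11.env = 28  [D.lim + D.fin + 16]
13. n12.ok = 30  [terminal]
14. n11.ok = 25  [B.env + f.ok - 33]
15. n11.acc = 22  [f.ok - 8]
16. n11.wid = -8  [f.ok - 38]
17. n6.sig = -7  [B.acc * -1 + 15]
18. n13.pre = -1  [-1]
19. n14.fin = 0  [E.pre + 1]
20. n14.lim = 16  [16]
21. n15.live = true  [terminal]
22. n16.ok = 17  [terminal]
23. n14.sig = 30  [D.lim + f.ok - 3]
24. n13.lab = 23  [E.pre + 24]
25. n5.key = 13  [E.lab * 2 - 33]
26. n5.depth = 8  [D.sig * -2 - 6]
27. n5.lim = false  [D.sig > -7]
28. n2.key = 7  [A₁.key - 6]
29. n2.depth = 4  [A₁.depth - 4]
30. n2.lim = true  [A₁.key > 12]
31. n17.ok = 25  [terminal]
32. n0.val = false  [not b.lim]
33. n0.off = true  [A.depth > 3]
34. n0.hot = true  [A.lim == true]

4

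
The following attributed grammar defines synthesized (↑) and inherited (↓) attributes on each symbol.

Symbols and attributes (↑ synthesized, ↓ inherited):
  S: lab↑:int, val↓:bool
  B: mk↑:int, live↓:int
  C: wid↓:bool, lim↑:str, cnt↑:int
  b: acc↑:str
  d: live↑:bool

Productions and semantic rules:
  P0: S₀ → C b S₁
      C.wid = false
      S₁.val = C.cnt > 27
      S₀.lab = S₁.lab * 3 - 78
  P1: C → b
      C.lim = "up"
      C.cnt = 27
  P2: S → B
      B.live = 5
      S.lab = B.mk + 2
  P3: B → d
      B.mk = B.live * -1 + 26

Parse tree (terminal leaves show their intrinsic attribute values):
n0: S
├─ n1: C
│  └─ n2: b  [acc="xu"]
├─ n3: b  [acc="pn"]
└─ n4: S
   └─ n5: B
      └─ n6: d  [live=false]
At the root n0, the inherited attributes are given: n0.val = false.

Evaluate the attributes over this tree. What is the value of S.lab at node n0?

-9

1. n0.val = false  [given at root]
2. n1.wid = false  [false]
3. n2.acc = "xu"  [terminal]
4. n1.lim = "up"  ["up"]
5. n1.cnt = 27  [27]
6. n3.acc = "pn"  [terminal]
7. n4.val = false  [C.cnt > 27]
8. n5.live = 5  [5]
9. n6.live = false  [terminal]
10. n5.mk = 21  [B.live * -1 + 26]
11. n4.lab = 23  [B.mk + 2]
12. n0.lab = -9  [S₁.lab * 3 - 78]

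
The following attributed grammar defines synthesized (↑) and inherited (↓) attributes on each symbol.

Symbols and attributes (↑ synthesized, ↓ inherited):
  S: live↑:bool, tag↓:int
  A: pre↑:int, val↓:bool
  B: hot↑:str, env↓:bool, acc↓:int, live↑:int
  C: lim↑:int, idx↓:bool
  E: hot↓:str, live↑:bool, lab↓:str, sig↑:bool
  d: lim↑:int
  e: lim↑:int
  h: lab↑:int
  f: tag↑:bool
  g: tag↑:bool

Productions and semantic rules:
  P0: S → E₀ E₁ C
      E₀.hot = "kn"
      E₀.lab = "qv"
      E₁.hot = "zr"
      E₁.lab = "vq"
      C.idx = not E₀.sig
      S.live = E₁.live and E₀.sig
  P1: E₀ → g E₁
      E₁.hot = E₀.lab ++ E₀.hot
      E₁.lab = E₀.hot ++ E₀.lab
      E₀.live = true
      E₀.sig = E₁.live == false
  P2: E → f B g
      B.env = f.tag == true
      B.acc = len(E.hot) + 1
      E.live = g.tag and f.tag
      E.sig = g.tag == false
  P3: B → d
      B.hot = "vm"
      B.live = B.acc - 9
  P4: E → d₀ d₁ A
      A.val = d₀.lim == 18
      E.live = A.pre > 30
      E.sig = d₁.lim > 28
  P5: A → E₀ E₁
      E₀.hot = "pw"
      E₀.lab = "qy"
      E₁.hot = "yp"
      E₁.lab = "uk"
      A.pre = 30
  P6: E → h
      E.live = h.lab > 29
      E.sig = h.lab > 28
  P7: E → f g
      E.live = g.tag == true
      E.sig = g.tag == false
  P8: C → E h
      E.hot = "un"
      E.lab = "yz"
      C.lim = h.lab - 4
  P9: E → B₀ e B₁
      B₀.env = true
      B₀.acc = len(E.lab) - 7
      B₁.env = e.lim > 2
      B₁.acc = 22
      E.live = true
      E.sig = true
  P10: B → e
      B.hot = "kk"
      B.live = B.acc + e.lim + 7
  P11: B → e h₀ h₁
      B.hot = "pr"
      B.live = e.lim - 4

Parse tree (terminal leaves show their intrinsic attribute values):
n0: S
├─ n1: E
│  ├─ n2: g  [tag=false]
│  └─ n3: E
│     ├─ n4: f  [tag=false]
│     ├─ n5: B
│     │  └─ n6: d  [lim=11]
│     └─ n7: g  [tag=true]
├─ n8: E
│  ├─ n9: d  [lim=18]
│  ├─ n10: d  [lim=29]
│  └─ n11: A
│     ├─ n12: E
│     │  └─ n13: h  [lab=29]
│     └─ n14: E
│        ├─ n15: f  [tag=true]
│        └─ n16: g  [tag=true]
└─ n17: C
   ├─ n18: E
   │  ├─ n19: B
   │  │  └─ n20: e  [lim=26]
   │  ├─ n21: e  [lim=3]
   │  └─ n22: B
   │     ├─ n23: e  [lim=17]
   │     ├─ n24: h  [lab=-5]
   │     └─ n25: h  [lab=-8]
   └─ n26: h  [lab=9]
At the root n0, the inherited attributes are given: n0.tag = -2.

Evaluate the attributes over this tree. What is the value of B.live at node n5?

1. n0.tag = -2  [given at root]
2. n1.hot = "kn"  ["kn"]
3. n1.lab = "qv"  ["qv"]
4. n2.tag = false  [terminal]
5. n3.hot = "qvkn"  [E₀.lab ++ E₀.hot]
6. n3.lab = "knqv"  [E₀.hot ++ E₀.lab]
7. n4.tag = false  [terminal]
8. n5.env = false  [f.tag == true]
9. n5.acc = 5  [len(E.hot) + 1]
10. n6.lim = 11  [terminal]
11. n5.hot = "vm"  ["vm"]
12. n5.live = -4  [B.acc - 9]
13. n7.tag = true  [terminal]
14. n3.live = false  [g.tag and f.tag]
15. n3.sig = false  [g.tag == false]
16. n1.live = true  [true]
17. n1.sig = true  [E₁.live == false]
18. n8.hot = "zr"  ["zr"]
19. n8.lab = "vq"  ["vq"]
20. n9.lim = 18  [terminal]
21. n10.lim = 29  [terminal]
22. n11.val = true  [d₀.lim == 18]
23. n12.hot = "pw"  ["pw"]
24. n12.lab = "qy"  ["qy"]
25. n13.lab = 29  [terminal]
26. n12.live = false  [h.lab > 29]
27. n12.sig = true  [h.lab > 28]
28. n14.hot = "yp"  ["yp"]
29. n14.lab = "uk"  ["uk"]
30. n15.tag = true  [terminal]
31. n16.tag = true  [terminal]
32. n14.live = true  [g.tag == true]
33. n14.sig = false  [g.tag == false]
34. n11.pre = 30  [30]
35. n8.live = false  [A.pre > 30]
36. n8.sig = true  [d₁.lim > 28]
37. n17.idx = false  [not E₀.sig]
38. n18.hot = "un"  ["un"]
39. n18.lab = "yz"  ["yz"]
40. n19.env = true  [true]
41. n19.acc = -5  [len(E.lab) - 7]
42. n20.lim = 26  [terminal]
43. n19.hot = "kk"  ["kk"]
44. n19.live = 28  [B.acc + e.lim + 7]
45. n21.lim = 3  [terminal]
46. n22.env = true  [e.lim > 2]
47. n22.acc = 22  [22]
48. n23.lim = 17  [terminal]
49. n24.lab = -5  [terminal]
50. n25.lab = -8  [terminal]
51. n22.hot = "pr"  ["pr"]
52. n22.live = 13  [e.lim - 4]
53. n18.live = true  [true]
54. n18.sig = true  [true]
55. n26.lab = 9  [terminal]
56. n17.lim = 5  [h.lab - 4]
57. n0.live = false  [E₁.live and E₀.sig]

-4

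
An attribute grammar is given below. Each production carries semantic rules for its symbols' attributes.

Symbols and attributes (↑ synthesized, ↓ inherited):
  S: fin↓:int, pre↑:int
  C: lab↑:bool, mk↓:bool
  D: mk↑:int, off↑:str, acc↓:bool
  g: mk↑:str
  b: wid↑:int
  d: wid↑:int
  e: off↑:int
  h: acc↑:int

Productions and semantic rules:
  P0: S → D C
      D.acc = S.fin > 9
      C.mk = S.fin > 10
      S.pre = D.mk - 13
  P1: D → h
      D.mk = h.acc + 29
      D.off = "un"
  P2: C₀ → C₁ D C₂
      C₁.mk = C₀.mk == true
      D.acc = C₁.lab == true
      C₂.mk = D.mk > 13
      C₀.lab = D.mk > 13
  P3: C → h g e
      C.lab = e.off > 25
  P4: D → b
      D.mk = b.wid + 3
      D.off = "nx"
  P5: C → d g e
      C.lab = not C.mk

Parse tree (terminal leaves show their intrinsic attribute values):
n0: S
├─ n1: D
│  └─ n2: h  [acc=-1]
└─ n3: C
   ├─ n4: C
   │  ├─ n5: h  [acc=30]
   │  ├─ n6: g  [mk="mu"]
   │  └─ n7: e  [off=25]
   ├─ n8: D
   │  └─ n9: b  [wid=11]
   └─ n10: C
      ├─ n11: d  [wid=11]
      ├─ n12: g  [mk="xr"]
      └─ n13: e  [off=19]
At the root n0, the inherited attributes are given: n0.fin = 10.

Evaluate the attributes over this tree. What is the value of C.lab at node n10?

1. n0.fin = 10  [given at root]
2. n1.acc = true  [S.fin > 9]
3. n2.acc = -1  [terminal]
4. n1.mk = 28  [h.acc + 29]
5. n1.off = "un"  ["un"]
6. n3.mk = false  [S.fin > 10]
7. n4.mk = false  [C₀.mk == true]
8. n5.acc = 30  [terminal]
9. n6.mk = "mu"  [terminal]
10. n7.off = 25  [terminal]
11. n4.lab = false  [e.off > 25]
12. n8.acc = false  [C₁.lab == true]
13. n9.wid = 11  [terminal]
14. n8.mk = 14  [b.wid + 3]
15. n8.off = "nx"  ["nx"]
16. n10.mk = true  [D.mk > 13]
17. n11.wid = 11  [terminal]
18. n12.mk = "xr"  [terminal]
19. n13.off = 19  [terminal]
20. n10.lab = false  [not C.mk]
21. n3.lab = true  [D.mk > 13]
22. n0.pre = 15  [D.mk - 13]

false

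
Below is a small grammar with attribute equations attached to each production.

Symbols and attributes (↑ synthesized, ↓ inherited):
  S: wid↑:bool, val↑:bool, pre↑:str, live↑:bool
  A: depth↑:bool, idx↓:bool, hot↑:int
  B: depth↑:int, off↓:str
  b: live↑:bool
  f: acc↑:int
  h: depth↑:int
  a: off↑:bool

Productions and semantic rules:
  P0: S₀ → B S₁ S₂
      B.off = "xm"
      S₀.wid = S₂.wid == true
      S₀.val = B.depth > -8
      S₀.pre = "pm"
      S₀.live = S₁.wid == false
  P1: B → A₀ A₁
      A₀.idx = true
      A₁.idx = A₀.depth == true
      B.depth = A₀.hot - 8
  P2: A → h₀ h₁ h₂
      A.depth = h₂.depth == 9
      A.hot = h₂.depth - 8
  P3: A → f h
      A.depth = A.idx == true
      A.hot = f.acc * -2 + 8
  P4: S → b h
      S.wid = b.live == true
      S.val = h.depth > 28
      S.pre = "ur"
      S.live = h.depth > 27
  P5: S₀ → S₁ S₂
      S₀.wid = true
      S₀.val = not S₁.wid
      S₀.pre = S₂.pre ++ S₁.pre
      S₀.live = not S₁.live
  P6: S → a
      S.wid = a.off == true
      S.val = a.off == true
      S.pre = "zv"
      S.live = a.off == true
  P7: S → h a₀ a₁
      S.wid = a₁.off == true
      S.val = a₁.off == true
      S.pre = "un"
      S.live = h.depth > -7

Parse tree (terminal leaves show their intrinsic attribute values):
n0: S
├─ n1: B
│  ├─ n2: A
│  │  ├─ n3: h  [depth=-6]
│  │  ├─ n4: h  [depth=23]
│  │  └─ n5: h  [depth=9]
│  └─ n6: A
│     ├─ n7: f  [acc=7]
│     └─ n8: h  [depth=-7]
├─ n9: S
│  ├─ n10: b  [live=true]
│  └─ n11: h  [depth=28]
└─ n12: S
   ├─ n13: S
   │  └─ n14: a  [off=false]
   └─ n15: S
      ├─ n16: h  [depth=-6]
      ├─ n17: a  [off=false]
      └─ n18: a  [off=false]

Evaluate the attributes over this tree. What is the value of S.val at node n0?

true

1. n1.off = "xm"  ["xm"]
2. n2.idx = true  [true]
3. n3.depth = -6  [terminal]
4. n4.depth = 23  [terminal]
5. n5.depth = 9  [terminal]
6. n2.depth = true  [h₂.depth == 9]
7. n2.hot = 1  [h₂.depth - 8]
8. n6.idx = true  [A₀.depth == true]
9. n7.acc = 7  [terminal]
10. n8.depth = -7  [terminal]
11. n6.depth = true  [A.idx == true]
12. n6.hot = -6  [f.acc * -2 + 8]
13. n1.depth = -7  [A₀.hot - 8]
14. n10.live = true  [terminal]
15. n11.depth = 28  [terminal]
16. n9.wid = true  [b.live == true]
17. n9.val = false  [h.depth > 28]
18. n9.pre = "ur"  ["ur"]
19. n9.live = true  [h.depth > 27]
20. n14.off = false  [terminal]
21. n13.wid = false  [a.off == true]
22. n13.val = false  [a.off == true]
23. n13.pre = "zv"  ["zv"]
24. n13.live = false  [a.off == true]
25. n16.depth = -6  [terminal]
26. n17.off = false  [terminal]
27. n18.off = false  [terminal]
28. n15.wid = false  [a₁.off == true]
29. n15.val = false  [a₁.off == true]
30. n15.pre = "un"  ["un"]
31. n15.live = true  [h.depth > -7]
32. n12.wid = true  [true]
33. n12.val = true  [not S₁.wid]
34. n12.pre = "unzv"  [S₂.pre ++ S₁.pre]
35. n12.live = true  [not S₁.live]
36. n0.wid = true  [S₂.wid == true]
37. n0.val = true  [B.depth > -8]
38. n0.pre = "pm"  ["pm"]
39. n0.live = false  [S₁.wid == false]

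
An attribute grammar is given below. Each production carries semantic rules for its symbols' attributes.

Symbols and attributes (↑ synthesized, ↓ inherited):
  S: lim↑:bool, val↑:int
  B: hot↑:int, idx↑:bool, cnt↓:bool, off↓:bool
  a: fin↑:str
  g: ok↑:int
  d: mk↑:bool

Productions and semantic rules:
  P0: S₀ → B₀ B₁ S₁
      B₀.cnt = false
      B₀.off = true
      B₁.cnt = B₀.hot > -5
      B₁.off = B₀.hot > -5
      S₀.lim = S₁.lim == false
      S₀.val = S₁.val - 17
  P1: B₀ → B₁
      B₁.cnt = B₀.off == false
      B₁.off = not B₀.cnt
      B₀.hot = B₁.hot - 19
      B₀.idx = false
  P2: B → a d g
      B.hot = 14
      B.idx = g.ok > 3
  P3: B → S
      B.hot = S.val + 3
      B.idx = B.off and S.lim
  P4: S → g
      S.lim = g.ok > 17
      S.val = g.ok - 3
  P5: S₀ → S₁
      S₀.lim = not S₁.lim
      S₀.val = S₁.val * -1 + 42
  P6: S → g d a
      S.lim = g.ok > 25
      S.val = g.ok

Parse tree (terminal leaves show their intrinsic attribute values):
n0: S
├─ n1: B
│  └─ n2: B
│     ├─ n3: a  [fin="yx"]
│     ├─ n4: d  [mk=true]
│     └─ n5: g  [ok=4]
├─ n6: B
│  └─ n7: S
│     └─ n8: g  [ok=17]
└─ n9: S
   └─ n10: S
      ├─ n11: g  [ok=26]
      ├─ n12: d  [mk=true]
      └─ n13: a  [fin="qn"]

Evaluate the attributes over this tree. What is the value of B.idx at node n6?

false

1. n1.cnt = false  [false]
2. n1.off = true  [true]
3. n2.cnt = false  [B₀.off == false]
4. n2.off = true  [not B₀.cnt]
5. n3.fin = "yx"  [terminal]
6. n4.mk = true  [terminal]
7. n5.ok = 4  [terminal]
8. n2.hot = 14  [14]
9. n2.idx = true  [g.ok > 3]
10. n1.hot = -5  [B₁.hot - 19]
11. n1.idx = false  [false]
12. n6.cnt = false  [B₀.hot > -5]
13. n6.off = false  [B₀.hot > -5]
14. n8.ok = 17  [terminal]
15. n7.lim = false  [g.ok > 17]
16. n7.val = 14  [g.ok - 3]
17. n6.hot = 17  [S.val + 3]
18. n6.idx = false  [B.off and S.lim]
19. n11.ok = 26  [terminal]
20. n12.mk = true  [terminal]
21. n13.fin = "qn"  [terminal]
22. n10.lim = true  [g.ok > 25]
23. n10.val = 26  [g.ok]
24. n9.lim = false  [not S₁.lim]
25. n9.val = 16  [S₁.val * -1 + 42]
26. n0.lim = true  [S₁.lim == false]
27. n0.val = -1  [S₁.val - 17]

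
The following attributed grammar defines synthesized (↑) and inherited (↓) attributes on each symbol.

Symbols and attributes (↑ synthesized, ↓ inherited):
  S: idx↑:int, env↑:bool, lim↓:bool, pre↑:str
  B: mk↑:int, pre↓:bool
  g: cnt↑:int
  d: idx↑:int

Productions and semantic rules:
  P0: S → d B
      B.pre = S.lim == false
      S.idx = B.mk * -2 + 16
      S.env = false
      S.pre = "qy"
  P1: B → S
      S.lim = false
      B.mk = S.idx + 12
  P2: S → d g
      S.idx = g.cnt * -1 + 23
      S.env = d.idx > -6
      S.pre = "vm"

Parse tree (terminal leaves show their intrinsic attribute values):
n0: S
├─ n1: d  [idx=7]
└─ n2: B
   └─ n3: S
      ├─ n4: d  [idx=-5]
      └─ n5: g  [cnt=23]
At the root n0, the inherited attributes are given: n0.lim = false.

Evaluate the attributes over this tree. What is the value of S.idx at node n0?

1. n0.lim = false  [given at root]
2. n1.idx = 7  [terminal]
3. n2.pre = true  [S.lim == false]
4. n3.lim = false  [false]
5. n4.idx = -5  [terminal]
6. n5.cnt = 23  [terminal]
7. n3.idx = 0  [g.cnt * -1 + 23]
8. n3.env = true  [d.idx > -6]
9. n3.pre = "vm"  ["vm"]
10. n2.mk = 12  [S.idx + 12]
11. n0.idx = -8  [B.mk * -2 + 16]
12. n0.env = false  [false]
13. n0.pre = "qy"  ["qy"]

-8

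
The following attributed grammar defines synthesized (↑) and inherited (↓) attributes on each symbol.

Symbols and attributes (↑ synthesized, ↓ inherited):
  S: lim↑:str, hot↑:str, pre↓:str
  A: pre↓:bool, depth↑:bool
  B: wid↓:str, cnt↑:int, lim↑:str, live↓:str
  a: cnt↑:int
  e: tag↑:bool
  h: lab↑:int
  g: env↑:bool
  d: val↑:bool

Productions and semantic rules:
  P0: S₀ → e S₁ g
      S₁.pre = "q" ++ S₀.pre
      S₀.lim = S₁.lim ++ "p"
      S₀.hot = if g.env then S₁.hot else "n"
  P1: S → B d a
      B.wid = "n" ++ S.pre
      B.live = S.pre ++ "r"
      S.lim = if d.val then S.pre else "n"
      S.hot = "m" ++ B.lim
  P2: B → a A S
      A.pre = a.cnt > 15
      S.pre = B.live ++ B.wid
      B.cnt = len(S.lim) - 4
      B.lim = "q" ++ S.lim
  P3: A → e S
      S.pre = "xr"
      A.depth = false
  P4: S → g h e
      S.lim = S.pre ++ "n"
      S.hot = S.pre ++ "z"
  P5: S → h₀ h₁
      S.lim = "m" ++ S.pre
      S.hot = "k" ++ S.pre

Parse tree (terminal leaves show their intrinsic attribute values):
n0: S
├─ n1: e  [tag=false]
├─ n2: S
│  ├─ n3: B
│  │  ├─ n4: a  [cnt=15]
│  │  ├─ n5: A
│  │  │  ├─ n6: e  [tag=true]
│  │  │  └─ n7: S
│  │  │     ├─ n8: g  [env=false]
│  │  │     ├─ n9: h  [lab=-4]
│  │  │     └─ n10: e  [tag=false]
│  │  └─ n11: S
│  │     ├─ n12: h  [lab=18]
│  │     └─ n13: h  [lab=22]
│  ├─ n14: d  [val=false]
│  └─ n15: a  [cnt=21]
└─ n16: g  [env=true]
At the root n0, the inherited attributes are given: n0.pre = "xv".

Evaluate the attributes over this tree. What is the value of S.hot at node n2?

"mqmqxvrnqxv"

1. n0.pre = "xv"  [given at root]
2. n1.tag = false  [terminal]
3. n2.pre = "qxv"  ["q" ++ S₀.pre]
4. n3.wid = "nqxv"  ["n" ++ S.pre]
5. n3.live = "qxvr"  [S.pre ++ "r"]
6. n4.cnt = 15  [terminal]
7. n5.pre = false  [a.cnt > 15]
8. n6.tag = true  [terminal]
9. n7.pre = "xr"  ["xr"]
10. n8.env = false  [terminal]
11. n9.lab = -4  [terminal]
12. n10.tag = false  [terminal]
13. n7.lim = "xrn"  [S.pre ++ "n"]
14. n7.hot = "xrz"  [S.pre ++ "z"]
15. n5.depth = false  [false]
16. n11.pre = "qxvrnqxv"  [B.live ++ B.wid]
17. n12.lab = 18  [terminal]
18. n13.lab = 22  [terminal]
19. n11.lim = "mqxvrnqxv"  ["m" ++ S.pre]
20. n11.hot = "kqxvrnqxv"  ["k" ++ S.pre]
21. n3.cnt = 5  [len(S.lim) - 4]
22. n3.lim = "qmqxvrnqxv"  ["q" ++ S.lim]
23. n14.val = false  [terminal]
24. n15.cnt = 21  [terminal]
25. n2.lim = "n"  [if d.val then S.pre else "n"]
26. n2.hot = "mqmqxvrnqxv"  ["m" ++ B.lim]
27. n16.env = true  [terminal]
28. n0.lim = "np"  [S₁.lim ++ "p"]
29. n0.hot = "mqmqxvrnqxv"  [if g.env then S₁.hot else "n"]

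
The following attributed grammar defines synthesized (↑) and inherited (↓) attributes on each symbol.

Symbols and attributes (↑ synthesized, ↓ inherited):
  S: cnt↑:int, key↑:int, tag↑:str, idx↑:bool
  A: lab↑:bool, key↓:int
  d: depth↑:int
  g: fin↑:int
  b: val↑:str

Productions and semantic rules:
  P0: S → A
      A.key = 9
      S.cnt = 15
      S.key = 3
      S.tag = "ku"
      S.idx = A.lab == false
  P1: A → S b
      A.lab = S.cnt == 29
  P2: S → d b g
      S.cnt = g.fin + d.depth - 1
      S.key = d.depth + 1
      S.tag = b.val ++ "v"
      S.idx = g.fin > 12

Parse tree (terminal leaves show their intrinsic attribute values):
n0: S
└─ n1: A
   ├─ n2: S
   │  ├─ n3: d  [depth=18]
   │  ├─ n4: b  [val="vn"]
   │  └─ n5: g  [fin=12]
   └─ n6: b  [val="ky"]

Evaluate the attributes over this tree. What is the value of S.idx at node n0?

1. n1.key = 9  [9]
2. n3.depth = 18  [terminal]
3. n4.val = "vn"  [terminal]
4. n5.fin = 12  [terminal]
5. n2.cnt = 29  [g.fin + d.depth - 1]
6. n2.key = 19  [d.depth + 1]
7. n2.tag = "vnv"  [b.val ++ "v"]
8. n2.idx = false  [g.fin > 12]
9. n6.val = "ky"  [terminal]
10. n1.lab = true  [S.cnt == 29]
11. n0.cnt = 15  [15]
12. n0.key = 3  [3]
13. n0.tag = "ku"  ["ku"]
14. n0.idx = false  [A.lab == false]

false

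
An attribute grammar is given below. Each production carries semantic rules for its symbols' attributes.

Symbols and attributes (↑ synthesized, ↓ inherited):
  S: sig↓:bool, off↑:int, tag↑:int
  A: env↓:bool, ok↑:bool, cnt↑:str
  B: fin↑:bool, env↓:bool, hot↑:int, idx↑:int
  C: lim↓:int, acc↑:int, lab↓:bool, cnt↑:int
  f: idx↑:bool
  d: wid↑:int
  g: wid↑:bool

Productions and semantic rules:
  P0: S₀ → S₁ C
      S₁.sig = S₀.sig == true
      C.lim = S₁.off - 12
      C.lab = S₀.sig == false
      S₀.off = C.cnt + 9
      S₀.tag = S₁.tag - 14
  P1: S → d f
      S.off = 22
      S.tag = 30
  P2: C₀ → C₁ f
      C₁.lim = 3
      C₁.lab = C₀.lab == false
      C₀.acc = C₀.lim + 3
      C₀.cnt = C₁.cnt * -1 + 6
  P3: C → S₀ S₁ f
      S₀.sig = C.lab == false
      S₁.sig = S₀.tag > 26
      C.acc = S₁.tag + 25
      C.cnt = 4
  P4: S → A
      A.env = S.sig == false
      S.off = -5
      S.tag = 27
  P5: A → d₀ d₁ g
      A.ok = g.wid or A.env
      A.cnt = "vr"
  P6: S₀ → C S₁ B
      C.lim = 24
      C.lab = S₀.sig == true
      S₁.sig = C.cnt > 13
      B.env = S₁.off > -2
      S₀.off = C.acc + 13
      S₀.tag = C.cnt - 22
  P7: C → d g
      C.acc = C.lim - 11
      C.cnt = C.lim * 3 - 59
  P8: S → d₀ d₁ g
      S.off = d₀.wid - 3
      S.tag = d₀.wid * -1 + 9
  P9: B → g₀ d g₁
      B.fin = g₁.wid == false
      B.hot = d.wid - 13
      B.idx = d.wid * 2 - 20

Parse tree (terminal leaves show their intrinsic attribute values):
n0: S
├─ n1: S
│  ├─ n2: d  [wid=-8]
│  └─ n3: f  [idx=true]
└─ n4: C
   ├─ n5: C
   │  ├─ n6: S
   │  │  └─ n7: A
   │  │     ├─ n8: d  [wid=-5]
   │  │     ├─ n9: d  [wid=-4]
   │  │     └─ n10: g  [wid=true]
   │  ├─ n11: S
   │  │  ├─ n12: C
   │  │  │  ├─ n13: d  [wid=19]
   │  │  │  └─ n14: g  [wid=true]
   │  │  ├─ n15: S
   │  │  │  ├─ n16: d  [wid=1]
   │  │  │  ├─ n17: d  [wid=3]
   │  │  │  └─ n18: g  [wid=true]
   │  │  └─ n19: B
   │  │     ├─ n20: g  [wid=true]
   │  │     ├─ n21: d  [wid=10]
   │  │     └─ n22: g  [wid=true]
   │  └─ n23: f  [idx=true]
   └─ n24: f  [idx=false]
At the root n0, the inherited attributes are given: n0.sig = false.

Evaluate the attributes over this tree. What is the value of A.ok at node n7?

1. n0.sig = false  [given at root]
2. n1.sig = false  [S₀.sig == true]
3. n2.wid = -8  [terminal]
4. n3.idx = true  [terminal]
5. n1.off = 22  [22]
6. n1.tag = 30  [30]
7. n4.lim = 10  [S₁.off - 12]
8. n4.lab = true  [S₀.sig == false]
9. n5.lim = 3  [3]
10. n5.lab = false  [C₀.lab == false]
11. n6.sig = true  [C.lab == false]
12. n7.env = false  [S.sig == false]
13. n8.wid = -5  [terminal]
14. n9.wid = -4  [terminal]
15. n10.wid = true  [terminal]
16. n7.ok = true  [g.wid or A.env]
17. n7.cnt = "vr"  ["vr"]
18. n6.off = -5  [-5]
19. n6.tag = 27  [27]
20. n11.sig = true  [S₀.tag > 26]
21. n12.lim = 24  [24]
22. n12.lab = true  [S₀.sig == true]
23. n13.wid = 19  [terminal]
24. n14.wid = true  [terminal]
25. n12.acc = 13  [C.lim - 11]
26. n12.cnt = 13  [C.lim * 3 - 59]
27. n15.sig = false  [C.cnt > 13]
28. n16.wid = 1  [terminal]
29. n17.wid = 3  [terminal]
30. n18.wid = true  [terminal]
31. n15.off = -2  [d₀.wid - 3]
32. n15.tag = 8  [d₀.wid * -1 + 9]
33. n19.env = false  [S₁.off > -2]
34. n20.wid = true  [terminal]
35. n21.wid = 10  [terminal]
36. n22.wid = true  [terminal]
37. n19.fin = false  [g₁.wid == false]
38. n19.hot = -3  [d.wid - 13]
39. n19.idx = 0  [d.wid * 2 - 20]
40. n11.off = 26  [C.acc + 13]
41. n11.tag = -9  [C.cnt - 22]
42. n23.idx = true  [terminal]
43. n5.acc = 16  [S₁.tag + 25]
44. n5.cnt = 4  [4]
45. n24.idx = false  [terminal]
46. n4.acc = 13  [C₀.lim + 3]
47. n4.cnt = 2  [C₁.cnt * -1 + 6]
48. n0.off = 11  [C.cnt + 9]
49. n0.tag = 16  [S₁.tag - 14]

true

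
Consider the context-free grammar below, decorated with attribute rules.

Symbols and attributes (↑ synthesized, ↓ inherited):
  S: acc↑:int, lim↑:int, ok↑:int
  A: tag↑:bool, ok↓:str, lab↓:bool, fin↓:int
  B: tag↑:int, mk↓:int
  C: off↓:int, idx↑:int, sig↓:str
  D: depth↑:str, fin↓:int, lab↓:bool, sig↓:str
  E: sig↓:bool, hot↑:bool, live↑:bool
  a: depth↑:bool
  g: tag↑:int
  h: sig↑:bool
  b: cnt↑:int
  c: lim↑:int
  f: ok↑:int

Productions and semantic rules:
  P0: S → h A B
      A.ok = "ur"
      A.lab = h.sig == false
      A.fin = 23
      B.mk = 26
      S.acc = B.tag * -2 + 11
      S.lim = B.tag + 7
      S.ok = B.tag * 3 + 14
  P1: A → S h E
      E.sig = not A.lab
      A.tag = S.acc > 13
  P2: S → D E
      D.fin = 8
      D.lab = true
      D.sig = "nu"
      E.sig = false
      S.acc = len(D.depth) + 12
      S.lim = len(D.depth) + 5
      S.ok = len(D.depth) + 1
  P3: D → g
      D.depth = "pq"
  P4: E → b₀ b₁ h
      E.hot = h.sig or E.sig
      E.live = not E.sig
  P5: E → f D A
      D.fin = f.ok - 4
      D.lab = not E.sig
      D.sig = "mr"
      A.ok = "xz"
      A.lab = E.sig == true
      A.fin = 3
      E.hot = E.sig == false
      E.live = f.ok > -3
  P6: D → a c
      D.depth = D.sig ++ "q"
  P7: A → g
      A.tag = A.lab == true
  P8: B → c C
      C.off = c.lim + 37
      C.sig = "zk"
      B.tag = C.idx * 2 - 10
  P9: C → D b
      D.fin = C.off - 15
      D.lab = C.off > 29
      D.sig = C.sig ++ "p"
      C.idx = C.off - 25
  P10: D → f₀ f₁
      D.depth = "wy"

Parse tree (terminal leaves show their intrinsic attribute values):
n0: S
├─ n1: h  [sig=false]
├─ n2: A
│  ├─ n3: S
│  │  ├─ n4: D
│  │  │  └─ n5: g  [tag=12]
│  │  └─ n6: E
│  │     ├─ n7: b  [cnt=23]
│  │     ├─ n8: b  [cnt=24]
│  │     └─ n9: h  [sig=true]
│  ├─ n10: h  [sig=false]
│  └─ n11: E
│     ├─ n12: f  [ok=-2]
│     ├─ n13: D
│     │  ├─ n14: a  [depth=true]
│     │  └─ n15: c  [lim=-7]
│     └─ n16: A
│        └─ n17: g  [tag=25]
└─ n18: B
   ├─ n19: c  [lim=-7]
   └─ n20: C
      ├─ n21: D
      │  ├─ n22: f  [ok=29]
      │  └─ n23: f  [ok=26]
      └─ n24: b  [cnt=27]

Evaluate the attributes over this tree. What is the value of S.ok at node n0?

1. n1.sig = false  [terminal]
2. n2.ok = "ur"  ["ur"]
3. n2.lab = true  [h.sig == false]
4. n2.fin = 23  [23]
5. n4.fin = 8  [8]
6. n4.lab = true  [true]
7. n4.sig = "nu"  ["nu"]
8. n5.tag = 12  [terminal]
9. n4.depth = "pq"  ["pq"]
10. n6.sig = false  [false]
11. n7.cnt = 23  [terminal]
12. n8.cnt = 24  [terminal]
13. n9.sig = true  [terminal]
14. n6.hot = true  [h.sig or E.sig]
15. n6.live = true  [not E.sig]
16. n3.acc = 14  [len(D.depth) + 12]
17. n3.lim = 7  [len(D.depth) + 5]
18. n3.ok = 3  [len(D.depth) + 1]
19. n10.sig = false  [terminal]
20. n11.sig = false  [not A.lab]
21. n12.ok = -2  [terminal]
22. n13.fin = -6  [f.ok - 4]
23. n13.lab = true  [not E.sig]
24. n13.sig = "mr"  ["mr"]
25. n14.depth = true  [terminal]
26. n15.lim = -7  [terminal]
27. n13.depth = "mrq"  [D.sig ++ "q"]
28. n16.ok = "xz"  ["xz"]
29. n16.lab = false  [E.sig == true]
30. n16.fin = 3  [3]
31. n17.tag = 25  [terminal]
32. n16.tag = false  [A.lab == true]
33. n11.hot = true  [E.sig == false]
34. n11.live = true  [f.ok > -3]
35. n2.tag = true  [S.acc > 13]
36. n18.mk = 26  [26]
37. n19.lim = -7  [terminal]
38. n20.off = 30  [c.lim + 37]
39. n20.sig = "zk"  ["zk"]
40. n21.fin = 15  [C.off - 15]
41. n21.lab = true  [C.off > 29]
42. n21.sig = "zkp"  [C.sig ++ "p"]
43. n22.ok = 29  [terminal]
44. n23.ok = 26  [terminal]
45. n21.depth = "wy"  ["wy"]
46. n24.cnt = 27  [terminal]
47. n20.idx = 5  [C.off - 25]
48. n18.tag = 0  [C.idx * 2 - 10]
49. n0.acc = 11  [B.tag * -2 + 11]
50. n0.lim = 7  [B.tag + 7]
51. n0.ok = 14  [B.tag * 3 + 14]

14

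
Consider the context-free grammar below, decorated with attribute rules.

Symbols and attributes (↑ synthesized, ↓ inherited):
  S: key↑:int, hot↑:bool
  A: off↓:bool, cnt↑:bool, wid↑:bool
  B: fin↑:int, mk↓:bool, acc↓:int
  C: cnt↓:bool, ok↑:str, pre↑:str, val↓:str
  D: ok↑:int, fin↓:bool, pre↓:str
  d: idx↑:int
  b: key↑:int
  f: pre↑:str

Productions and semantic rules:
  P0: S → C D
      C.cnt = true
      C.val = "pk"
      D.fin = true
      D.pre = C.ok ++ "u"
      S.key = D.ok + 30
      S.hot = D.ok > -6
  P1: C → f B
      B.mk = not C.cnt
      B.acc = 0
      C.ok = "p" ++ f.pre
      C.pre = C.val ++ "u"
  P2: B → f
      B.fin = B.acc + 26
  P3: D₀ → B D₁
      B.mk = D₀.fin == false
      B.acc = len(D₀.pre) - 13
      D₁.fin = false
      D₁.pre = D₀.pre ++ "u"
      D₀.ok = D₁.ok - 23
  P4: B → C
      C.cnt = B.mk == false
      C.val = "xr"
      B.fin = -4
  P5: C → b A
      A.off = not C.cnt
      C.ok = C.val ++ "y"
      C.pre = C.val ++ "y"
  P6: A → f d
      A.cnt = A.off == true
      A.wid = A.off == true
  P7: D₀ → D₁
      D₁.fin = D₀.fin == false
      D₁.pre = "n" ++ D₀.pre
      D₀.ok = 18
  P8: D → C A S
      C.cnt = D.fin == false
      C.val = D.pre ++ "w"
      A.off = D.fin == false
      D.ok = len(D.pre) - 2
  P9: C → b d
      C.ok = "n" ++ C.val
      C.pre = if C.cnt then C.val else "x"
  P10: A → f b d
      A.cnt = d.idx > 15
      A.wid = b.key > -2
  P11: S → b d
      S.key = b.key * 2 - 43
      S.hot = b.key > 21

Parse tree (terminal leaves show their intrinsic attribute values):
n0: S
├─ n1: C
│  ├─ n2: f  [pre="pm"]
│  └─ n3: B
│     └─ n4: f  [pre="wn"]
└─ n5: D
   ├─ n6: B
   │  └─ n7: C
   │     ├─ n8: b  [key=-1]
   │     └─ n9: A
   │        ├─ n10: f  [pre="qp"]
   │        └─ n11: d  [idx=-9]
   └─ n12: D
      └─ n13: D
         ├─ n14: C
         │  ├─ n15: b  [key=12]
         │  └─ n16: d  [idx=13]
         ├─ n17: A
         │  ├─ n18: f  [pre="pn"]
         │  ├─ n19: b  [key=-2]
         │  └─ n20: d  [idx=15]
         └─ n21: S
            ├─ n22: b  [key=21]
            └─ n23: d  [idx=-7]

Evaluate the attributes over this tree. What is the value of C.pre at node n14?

"x"

1. n1.cnt = true  [true]
2. n1.val = "pk"  ["pk"]
3. n2.pre = "pm"  [terminal]
4. n3.mk = false  [not C.cnt]
5. n3.acc = 0  [0]
6. n4.pre = "wn"  [terminal]
7. n3.fin = 26  [B.acc + 26]
8. n1.ok = "ppm"  ["p" ++ f.pre]
9. n1.pre = "pku"  [C.val ++ "u"]
10. n5.fin = true  [true]
11. n5.pre = "ppmu"  [C.ok ++ "u"]
12. n6.mk = false  [D₀.fin == false]
13. n6.acc = -9  [len(D₀.pre) - 13]
14. n7.cnt = true  [B.mk == false]
15. n7.val = "xr"  ["xr"]
16. n8.key = -1  [terminal]
17. n9.off = false  [not C.cnt]
18. n10.pre = "qp"  [terminal]
19. n11.idx = -9  [terminal]
20. n9.cnt = false  [A.off == true]
21. n9.wid = false  [A.off == true]
22. n7.ok = "xry"  [C.val ++ "y"]
23. n7.pre = "xry"  [C.val ++ "y"]
24. n6.fin = -4  [-4]
25. n12.fin = false  [false]
26. n12.pre = "ppmuu"  [D₀.pre ++ "u"]
27. n13.fin = true  [D₀.fin == false]
28. n13.pre = "nppmuu"  ["n" ++ D₀.pre]
29. n14.cnt = false  [D.fin == false]
30. n14.val = "nppmuuw"  [D.pre ++ "w"]
31. n15.key = 12  [terminal]
32. n16.idx = 13  [terminal]
33. n14.ok = "nnppmuuw"  ["n" ++ C.val]
34. n14.pre = "x"  [if C.cnt then C.val else "x"]
35. n17.off = false  [D.fin == false]
36. n18.pre = "pn"  [terminal]
37. n19.key = -2  [terminal]
38. n20.idx = 15  [terminal]
39. n17.cnt = false  [d.idx > 15]
40. n17.wid = false  [b.key > -2]
41. n22.key = 21  [terminal]
42. n23.idx = -7  [terminal]
43. n21.key = -1  [b.key * 2 - 43]
44. n21.hot = false  [b.key > 21]
45. n13.ok = 4  [len(D.pre) - 2]
46. n12.ok = 18  [18]
47. n5.ok = -5  [D₁.ok - 23]
48. n0.key = 25  [D.ok + 30]
49. n0.hot = true  [D.ok > -6]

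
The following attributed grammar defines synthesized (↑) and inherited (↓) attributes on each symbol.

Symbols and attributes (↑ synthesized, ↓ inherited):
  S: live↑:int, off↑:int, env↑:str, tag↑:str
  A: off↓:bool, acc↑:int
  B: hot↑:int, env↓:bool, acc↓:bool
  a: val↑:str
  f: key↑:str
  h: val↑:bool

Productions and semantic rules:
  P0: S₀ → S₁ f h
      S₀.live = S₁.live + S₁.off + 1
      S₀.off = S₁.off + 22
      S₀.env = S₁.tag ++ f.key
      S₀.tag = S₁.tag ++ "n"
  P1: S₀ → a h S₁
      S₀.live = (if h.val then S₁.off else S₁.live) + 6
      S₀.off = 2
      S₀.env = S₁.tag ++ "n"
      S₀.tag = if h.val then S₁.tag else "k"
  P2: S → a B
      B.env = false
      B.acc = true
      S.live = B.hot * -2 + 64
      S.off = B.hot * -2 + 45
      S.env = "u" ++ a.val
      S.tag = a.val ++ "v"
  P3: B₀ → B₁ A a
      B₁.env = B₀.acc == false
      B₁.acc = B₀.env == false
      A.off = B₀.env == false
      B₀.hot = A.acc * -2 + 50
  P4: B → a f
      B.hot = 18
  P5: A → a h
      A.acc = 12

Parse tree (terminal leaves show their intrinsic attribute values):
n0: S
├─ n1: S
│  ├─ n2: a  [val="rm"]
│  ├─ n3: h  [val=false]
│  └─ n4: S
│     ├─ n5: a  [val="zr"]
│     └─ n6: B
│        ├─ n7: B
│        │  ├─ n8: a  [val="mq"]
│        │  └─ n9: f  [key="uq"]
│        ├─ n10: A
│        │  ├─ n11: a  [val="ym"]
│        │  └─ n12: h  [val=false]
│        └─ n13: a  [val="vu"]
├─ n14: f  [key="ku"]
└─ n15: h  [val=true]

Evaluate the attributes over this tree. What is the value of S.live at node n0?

21

1. n2.val = "rm"  [terminal]
2. n3.val = false  [terminal]
3. n5.val = "zr"  [terminal]
4. n6.env = false  [false]
5. n6.acc = true  [true]
6. n7.env = false  [B₀.acc == false]
7. n7.acc = true  [B₀.env == false]
8. n8.val = "mq"  [terminal]
9. n9.key = "uq"  [terminal]
10. n7.hot = 18  [18]
11. n10.off = true  [B₀.env == false]
12. n11.val = "ym"  [terminal]
13. n12.val = false  [terminal]
14. n10.acc = 12  [12]
15. n13.val = "vu"  [terminal]
16. n6.hot = 26  [A.acc * -2 + 50]
17. n4.live = 12  [B.hot * -2 + 64]
18. n4.off = -7  [B.hot * -2 + 45]
19. n4.env = "uzr"  ["u" ++ a.val]
20. n4.tag = "zrv"  [a.val ++ "v"]
21. n1.live = 18  [(if h.val then S₁.off else S₁.live) + 6]
22. n1.off = 2  [2]
23. n1.env = "zrvn"  [S₁.tag ++ "n"]
24. n1.tag = "k"  [if h.val then S₁.tag else "k"]
25. n14.key = "ku"  [terminal]
26. n15.val = true  [terminal]
27. n0.live = 21  [S₁.live + S₁.off + 1]
28. n0.off = 24  [S₁.off + 22]
29. n0.env = "kku"  [S₁.tag ++ f.key]
30. n0.tag = "kn"  [S₁.tag ++ "n"]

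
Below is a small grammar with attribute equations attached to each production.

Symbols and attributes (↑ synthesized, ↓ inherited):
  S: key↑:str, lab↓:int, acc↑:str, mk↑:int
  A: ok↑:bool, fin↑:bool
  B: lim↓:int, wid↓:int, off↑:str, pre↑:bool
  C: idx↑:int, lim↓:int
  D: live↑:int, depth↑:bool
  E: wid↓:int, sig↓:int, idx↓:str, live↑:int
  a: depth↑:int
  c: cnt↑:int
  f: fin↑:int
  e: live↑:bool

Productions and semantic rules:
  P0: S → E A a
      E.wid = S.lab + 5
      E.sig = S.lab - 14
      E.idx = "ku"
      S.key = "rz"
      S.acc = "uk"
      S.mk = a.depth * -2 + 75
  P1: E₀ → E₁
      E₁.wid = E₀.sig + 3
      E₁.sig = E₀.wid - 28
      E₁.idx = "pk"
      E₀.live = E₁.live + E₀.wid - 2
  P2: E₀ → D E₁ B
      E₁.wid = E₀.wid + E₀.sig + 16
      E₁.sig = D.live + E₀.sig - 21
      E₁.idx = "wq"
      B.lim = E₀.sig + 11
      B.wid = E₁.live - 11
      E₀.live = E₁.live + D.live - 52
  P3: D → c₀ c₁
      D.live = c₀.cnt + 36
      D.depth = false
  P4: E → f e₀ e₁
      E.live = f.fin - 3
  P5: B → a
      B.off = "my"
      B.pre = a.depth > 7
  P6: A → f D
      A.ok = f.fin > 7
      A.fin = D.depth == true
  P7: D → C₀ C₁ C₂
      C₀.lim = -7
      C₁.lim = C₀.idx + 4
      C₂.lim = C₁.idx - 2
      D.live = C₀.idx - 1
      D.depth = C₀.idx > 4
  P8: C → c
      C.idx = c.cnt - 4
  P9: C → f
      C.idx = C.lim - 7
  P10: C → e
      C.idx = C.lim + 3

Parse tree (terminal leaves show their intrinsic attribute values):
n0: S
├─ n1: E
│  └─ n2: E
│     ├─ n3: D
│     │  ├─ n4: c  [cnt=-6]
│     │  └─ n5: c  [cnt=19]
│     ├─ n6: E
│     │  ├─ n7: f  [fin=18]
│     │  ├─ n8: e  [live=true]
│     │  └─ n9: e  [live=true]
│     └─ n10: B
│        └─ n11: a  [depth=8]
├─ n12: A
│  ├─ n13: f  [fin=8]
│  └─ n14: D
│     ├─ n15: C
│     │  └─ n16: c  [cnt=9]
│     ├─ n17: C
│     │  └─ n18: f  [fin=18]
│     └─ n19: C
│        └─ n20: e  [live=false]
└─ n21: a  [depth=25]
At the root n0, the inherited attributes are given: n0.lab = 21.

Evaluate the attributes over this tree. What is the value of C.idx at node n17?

2

1. n0.lab = 21  [given at root]
2. n1.wid = 26  [S.lab + 5]
3. n1.sig = 7  [S.lab - 14]
4. n1.idx = "ku"  ["ku"]
5. n2.wid = 10  [E₀.sig + 3]
6. n2.sig = -2  [E₀.wid - 28]
7. n2.idx = "pk"  ["pk"]
8. n4.cnt = -6  [terminal]
9. n5.cnt = 19  [terminal]
10. n3.live = 30  [c₀.cnt + 36]
11. n3.depth = false  [false]
12. n6.wid = 24  [E₀.wid + E₀.sig + 16]
13. n6.sig = 7  [D.live + E₀.sig - 21]
14. n6.idx = "wq"  ["wq"]
15. n7.fin = 18  [terminal]
16. n8.live = true  [terminal]
17. n9.live = true  [terminal]
18. n6.live = 15  [f.fin - 3]
19. n10.lim = 9  [E₀.sig + 11]
20. n10.wid = 4  [E₁.live - 11]
21. n11.depth = 8  [terminal]
22. n10.off = "my"  ["my"]
23. n10.pre = true  [a.depth > 7]
24. n2.live = -7  [E₁.live + D.live - 52]
25. n1.live = 17  [E₁.live + E₀.wid - 2]
26. n13.fin = 8  [terminal]
27. n15.lim = -7  [-7]
28. n16.cnt = 9  [terminal]
29. n15.idx = 5  [c.cnt - 4]
30. n17.lim = 9  [C₀.idx + 4]
31. n18.fin = 18  [terminal]
32. n17.idx = 2  [C.lim - 7]
33. n19.lim = 0  [C₁.idx - 2]
34. n20.live = false  [terminal]
35. n19.idx = 3  [C.lim + 3]
36. n14.live = 4  [C₀.idx - 1]
37. n14.depth = true  [C₀.idx > 4]
38. n12.ok = true  [f.fin > 7]
39. n12.fin = true  [D.depth == true]
40. n21.depth = 25  [terminal]
41. n0.key = "rz"  ["rz"]
42. n0.acc = "uk"  ["uk"]
43. n0.mk = 25  [a.depth * -2 + 75]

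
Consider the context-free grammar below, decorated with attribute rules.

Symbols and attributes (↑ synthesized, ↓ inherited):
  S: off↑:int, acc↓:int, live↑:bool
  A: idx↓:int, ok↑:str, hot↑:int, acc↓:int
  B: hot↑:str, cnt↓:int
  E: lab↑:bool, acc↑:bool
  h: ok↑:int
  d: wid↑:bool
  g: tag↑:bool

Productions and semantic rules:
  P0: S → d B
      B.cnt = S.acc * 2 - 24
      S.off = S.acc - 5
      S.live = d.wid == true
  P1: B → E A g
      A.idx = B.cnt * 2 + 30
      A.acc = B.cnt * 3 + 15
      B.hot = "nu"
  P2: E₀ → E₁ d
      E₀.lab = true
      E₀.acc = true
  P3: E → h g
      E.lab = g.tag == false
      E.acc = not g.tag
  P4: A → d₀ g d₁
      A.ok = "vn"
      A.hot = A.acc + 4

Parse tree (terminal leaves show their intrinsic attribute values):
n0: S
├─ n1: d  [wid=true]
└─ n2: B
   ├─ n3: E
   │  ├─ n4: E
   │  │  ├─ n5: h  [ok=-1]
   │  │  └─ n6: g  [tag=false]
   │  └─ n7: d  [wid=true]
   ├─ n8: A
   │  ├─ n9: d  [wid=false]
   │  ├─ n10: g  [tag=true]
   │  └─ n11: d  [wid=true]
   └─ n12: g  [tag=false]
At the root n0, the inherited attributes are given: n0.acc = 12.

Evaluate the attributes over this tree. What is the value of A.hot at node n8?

1. n0.acc = 12  [given at root]
2. n1.wid = true  [terminal]
3. n2.cnt = 0  [S.acc * 2 - 24]
4. n5.ok = -1  [terminal]
5. n6.tag = false  [terminal]
6. n4.lab = true  [g.tag == false]
7. n4.acc = true  [not g.tag]
8. n7.wid = true  [terminal]
9. n3.lab = true  [true]
10. n3.acc = true  [true]
11. n8.idx = 30  [B.cnt * 2 + 30]
12. n8.acc = 15  [B.cnt * 3 + 15]
13. n9.wid = false  [terminal]
14. n10.tag = true  [terminal]
15. n11.wid = true  [terminal]
16. n8.ok = "vn"  ["vn"]
17. n8.hot = 19  [A.acc + 4]
18. n12.tag = false  [terminal]
19. n2.hot = "nu"  ["nu"]
20. n0.off = 7  [S.acc - 5]
21. n0.live = true  [d.wid == true]

19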